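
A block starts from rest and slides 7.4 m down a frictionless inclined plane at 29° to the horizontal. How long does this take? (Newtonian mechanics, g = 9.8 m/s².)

a = g sin(θ) = 9.8 × sin(29°) = 4.7511 m/s²
t = √(2d/a) = √(2 × 7.4 / 4.7511) = 1.76 s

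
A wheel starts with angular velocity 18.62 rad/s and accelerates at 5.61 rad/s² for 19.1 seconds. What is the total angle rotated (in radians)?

θ = ω₀t + ½αt² = 18.62×19.1 + ½×5.61×19.1² = 1378.93 rad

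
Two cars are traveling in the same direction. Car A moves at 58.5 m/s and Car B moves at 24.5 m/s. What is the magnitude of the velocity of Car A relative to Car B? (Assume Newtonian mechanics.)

v_rel = |v_A - v_B| = |58.5 - 24.5| = 34.0 m/s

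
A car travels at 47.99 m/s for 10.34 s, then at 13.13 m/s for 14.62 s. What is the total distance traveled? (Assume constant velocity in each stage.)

d₁ = v₁t₁ = 47.99 × 10.34 = 496.2166 m
d₂ = v₂t₂ = 13.13 × 14.62 = 191.9606 m
d_total = 496.2166 + 191.9606 = 688.18 m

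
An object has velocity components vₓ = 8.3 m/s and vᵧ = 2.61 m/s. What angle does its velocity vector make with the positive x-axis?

θ = arctan(vᵧ/vₓ) = arctan(2.61/8.3) = 17.46°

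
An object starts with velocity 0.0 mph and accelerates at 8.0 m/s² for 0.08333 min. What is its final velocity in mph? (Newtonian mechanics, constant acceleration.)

v₀ = 0.0 mph × 0.44704 = 0.0 m/s
t = 0.08333 min × 60.0 = 4.9998 s
v = v₀ + a × t = 0.0 + 8.0 × 4.9998 = 39.9984 m/s
v = 39.9984 m/s / 0.44704 = 89.47 mph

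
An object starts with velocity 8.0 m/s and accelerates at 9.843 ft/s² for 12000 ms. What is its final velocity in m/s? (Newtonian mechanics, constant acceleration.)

a = 9.843 ft/s² × 0.3048 = 3.00015 m/s²
t = 12000 ms × 0.001 = 12.0 s
v = v₀ + a × t = 8.0 + 3.00015 × 12.0 = 44.0 m/s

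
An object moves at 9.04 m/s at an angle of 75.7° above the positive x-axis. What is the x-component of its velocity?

vₓ = v cos(θ) = 9.04 × cos(75.7°) = 2.23 m/s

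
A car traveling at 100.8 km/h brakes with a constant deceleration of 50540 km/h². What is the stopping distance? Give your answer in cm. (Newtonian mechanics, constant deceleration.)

v₀ = 100.8 km/h × 0.2777777777777778 = 28.0 m/s
a = 50540 km/h² × 7.716049382716049e-05 = 3.89969 m/s²
d = v₀² / (2a) = 28.0² / (2 × 3.89969) = 784.0 / 7.79938 = 100.521 m
d = 100.521 m / 0.01 = 10050 cm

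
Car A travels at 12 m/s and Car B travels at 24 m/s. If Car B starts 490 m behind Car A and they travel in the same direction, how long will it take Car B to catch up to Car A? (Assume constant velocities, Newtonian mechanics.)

Relative speed: v_rel = 24 - 12 = 12 m/s
Time to catch: t = d₀/v_rel = 490/12 = 40.83 s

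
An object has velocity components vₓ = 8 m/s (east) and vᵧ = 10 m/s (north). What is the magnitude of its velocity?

|v| = √(vₓ² + vᵧ²) = √(8² + 10²) = √(164) = 12.81 m/s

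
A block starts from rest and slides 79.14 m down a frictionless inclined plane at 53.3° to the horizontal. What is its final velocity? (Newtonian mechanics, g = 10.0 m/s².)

a = g sin(θ) = 10.0 × sin(53.3°) = 8.0178 m/s²
v = √(2ad) = √(2 × 8.0178 × 79.14) = 35.62 m/s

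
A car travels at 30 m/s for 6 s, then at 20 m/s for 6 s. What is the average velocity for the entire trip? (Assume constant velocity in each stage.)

d₁ = v₁t₁ = 30 × 6 = 180 m
d₂ = v₂t₂ = 20 × 6 = 120 m
d_total = 300 m, t_total = 12 s
v_avg = d_total/t_total = 300/12 = 25.0 m/s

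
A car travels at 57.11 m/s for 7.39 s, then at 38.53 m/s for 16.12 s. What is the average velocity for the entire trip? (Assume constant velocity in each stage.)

d₁ = v₁t₁ = 57.11 × 7.39 = 422.0429 m
d₂ = v₂t₂ = 38.53 × 16.12 = 621.1036 m
d_total = 1043.1465 m, t_total = 23.51 s
v_avg = d_total/t_total = 1043.1465/23.51 = 44.37 m/s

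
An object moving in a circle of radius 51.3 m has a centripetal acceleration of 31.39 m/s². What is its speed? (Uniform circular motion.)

v = √(a_c × r) = √(31.39 × 51.3) = 40.13 m/s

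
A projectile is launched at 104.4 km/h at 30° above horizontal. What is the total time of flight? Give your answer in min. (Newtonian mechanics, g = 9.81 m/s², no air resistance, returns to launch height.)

v₀ = 104.4 km/h × 0.2777777777777778 = 29.0 m/s
T = 2 × v₀ × sin(θ) / g = 2 × 29.0 × sin(30°) / 9.81 = 2 × 29.0 × 0.5 / 9.81 = 2.95617 s
T = 2.95617 s / 60.0 = 0.04927 min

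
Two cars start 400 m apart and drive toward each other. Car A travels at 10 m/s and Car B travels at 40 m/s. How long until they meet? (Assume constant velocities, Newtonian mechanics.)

Combined speed: v_combined = 10 + 40 = 50 m/s
Time to meet: t = d/v_combined = 400/50 = 8.0 s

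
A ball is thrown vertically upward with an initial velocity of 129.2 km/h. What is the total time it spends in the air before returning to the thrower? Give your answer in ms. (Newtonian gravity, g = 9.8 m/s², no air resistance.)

v₀ = 129.2 km/h × 0.2777777777777778 = 35.8889 m/s
t_total = 2 × v₀ / g = 2 × 35.8889 / 9.8 = 7.32427 s
t_total = 7.32427 s / 0.001 = 7324 ms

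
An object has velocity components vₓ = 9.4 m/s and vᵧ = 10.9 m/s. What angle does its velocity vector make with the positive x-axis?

θ = arctan(vᵧ/vₓ) = arctan(10.9/9.4) = 49.23°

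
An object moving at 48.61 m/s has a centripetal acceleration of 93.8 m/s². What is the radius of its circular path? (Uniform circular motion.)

r = v²/a_c = 48.61²/93.8 = 25.19 m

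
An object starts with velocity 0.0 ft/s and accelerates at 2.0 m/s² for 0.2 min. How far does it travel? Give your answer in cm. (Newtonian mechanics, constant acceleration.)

v₀ = 0.0 ft/s × 0.3048 = 0.0 m/s
t = 0.2 min × 60.0 = 12.0 s
d = v₀ × t + ½ × a × t² = 0.0 × 12.0 + 0.5 × 2.0 × 12.0² = 144.0 m
d = 144.0 m / 0.01 = 14400 cm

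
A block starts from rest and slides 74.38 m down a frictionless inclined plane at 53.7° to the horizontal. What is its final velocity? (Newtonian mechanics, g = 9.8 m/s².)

a = g sin(θ) = 9.8 × sin(53.7°) = 7.8981 m/s²
v = √(2ad) = √(2 × 7.8981 × 74.38) = 34.28 m/s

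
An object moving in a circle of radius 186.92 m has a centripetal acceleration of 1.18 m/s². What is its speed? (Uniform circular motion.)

v = √(a_c × r) = √(1.18 × 186.92) = 14.85 m/s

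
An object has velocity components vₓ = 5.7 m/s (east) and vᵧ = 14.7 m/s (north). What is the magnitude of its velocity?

|v| = √(vₓ² + vᵧ²) = √(5.7² + 14.7²) = √(248.58) = 15.77 m/s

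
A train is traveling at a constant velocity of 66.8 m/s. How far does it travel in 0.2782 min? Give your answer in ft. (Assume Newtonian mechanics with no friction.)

t = 0.2782 min × 60.0 = 16.692 s
d = v × t = 66.8 × 16.692 = 1115.03 m
d = 1115.03 m / 0.3048 = 3658 ft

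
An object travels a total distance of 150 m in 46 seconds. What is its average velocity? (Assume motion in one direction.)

v_avg = Δd / Δt = 150 / 46 = 3.26 m/s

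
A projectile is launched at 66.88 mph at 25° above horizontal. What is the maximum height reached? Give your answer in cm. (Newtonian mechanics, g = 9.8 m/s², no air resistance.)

v₀ = 66.88 mph × 0.44704 = 29.898 m/s
H = v₀² × sin²(θ) / (2g) = 29.898² × sin(25°)² / (2 × 9.8) = 893.89 × 0.178606 / 19.6 = 8.14562 m
H = 8.14562 m / 0.01 = 814.6 cm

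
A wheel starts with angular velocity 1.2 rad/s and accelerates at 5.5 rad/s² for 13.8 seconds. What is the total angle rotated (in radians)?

θ = ω₀t + ½αt² = 1.2×13.8 + ½×5.5×13.8² = 540.27 rad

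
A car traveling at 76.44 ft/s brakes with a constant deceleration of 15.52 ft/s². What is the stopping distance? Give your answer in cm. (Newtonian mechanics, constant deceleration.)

v₀ = 76.44 ft/s × 0.3048 = 23.2989 m/s
a = 15.52 ft/s² × 0.3048 = 4.7305 m/s²
d = v₀² / (2a) = 23.2989² / (2 × 4.7305) = 542.839 / 9.461 = 57.3765 m
d = 57.3765 m / 0.01 = 5738 cm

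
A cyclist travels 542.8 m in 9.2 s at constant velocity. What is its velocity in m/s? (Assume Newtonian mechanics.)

v = d / t = 542.8 / 9.2 = 59.0 m/s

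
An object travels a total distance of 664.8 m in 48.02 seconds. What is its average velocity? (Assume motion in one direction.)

v_avg = Δd / Δt = 664.8 / 48.02 = 13.84 m/s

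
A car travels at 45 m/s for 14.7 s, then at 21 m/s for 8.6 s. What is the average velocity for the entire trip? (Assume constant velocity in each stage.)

d₁ = v₁t₁ = 45 × 14.7 = 661.5 m
d₂ = v₂t₂ = 21 × 8.6 = 180.6 m
d_total = 842.1 m, t_total = 23.3 s
v_avg = d_total/t_total = 842.1/23.3 = 36.14 m/s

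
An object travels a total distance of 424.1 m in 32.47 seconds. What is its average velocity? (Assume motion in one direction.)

v_avg = Δd / Δt = 424.1 / 32.47 = 13.06 m/s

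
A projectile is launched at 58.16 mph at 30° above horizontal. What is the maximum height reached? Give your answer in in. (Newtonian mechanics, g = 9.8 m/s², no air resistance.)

v₀ = 58.16 mph × 0.44704 = 25.9998 m/s
H = v₀² × sin²(θ) / (2g) = 25.9998² × sin(30°)² / (2 × 9.8) = 675.99 × 0.25 / 19.6 = 8.62232 m
H = 8.62232 m / 0.0254 = 339.5 in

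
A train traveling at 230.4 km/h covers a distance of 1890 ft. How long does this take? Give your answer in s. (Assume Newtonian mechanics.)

d = 1890 ft × 0.3048 = 576.072 m
v = 230.4 km/h × 0.2777777777777778 = 64.0 m/s
t = d / v = 576.072 / 64.0 = 9.001 s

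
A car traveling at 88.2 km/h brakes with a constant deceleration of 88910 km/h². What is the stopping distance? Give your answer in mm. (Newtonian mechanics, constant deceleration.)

v₀ = 88.2 km/h × 0.2777777777777778 = 24.5 m/s
a = 88910 km/h² × 7.716049382716049e-05 = 6.86034 m/s²
d = v₀² / (2a) = 24.5² / (2 × 6.86034) = 600.25 / 13.7207 = 43.7478 m
d = 43.7478 m / 0.001 = 43750 mm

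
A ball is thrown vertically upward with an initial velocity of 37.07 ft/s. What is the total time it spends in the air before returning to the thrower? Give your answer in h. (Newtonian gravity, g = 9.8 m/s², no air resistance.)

v₀ = 37.07 ft/s × 0.3048 = 11.2989 m/s
t_total = 2 × v₀ / g = 2 × 11.2989 / 9.8 = 2.3059 s
t_total = 2.3059 s / 3600.0 = 0.0006405 h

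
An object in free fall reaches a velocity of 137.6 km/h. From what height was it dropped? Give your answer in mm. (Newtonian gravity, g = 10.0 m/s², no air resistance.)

v = 137.6 km/h × 0.2777777777777778 = 38.2222 m/s
h = v² / (2g) = 38.2222² / (2 × 10.0) = 73.0468 m
h = 73.0468 m / 0.001 = 73050 mm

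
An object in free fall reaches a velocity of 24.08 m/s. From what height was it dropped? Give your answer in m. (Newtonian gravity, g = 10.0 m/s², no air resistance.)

h = v² / (2g) = 24.08² / (2 × 10.0) = 28.99 m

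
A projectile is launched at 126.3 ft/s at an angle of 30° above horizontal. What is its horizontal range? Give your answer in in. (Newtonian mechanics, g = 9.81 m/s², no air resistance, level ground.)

v₀ = 126.3 ft/s × 0.3048 = 38.4962 m/s
R = v₀² × sin(2θ) / g = 38.4962² × sin(2 × 30°) / 9.81 = 1481.96 × 0.866025 / 9.81 = 130.827 m
R = 130.827 m / 0.0254 = 5151 in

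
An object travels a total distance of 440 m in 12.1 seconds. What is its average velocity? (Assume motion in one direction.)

v_avg = Δd / Δt = 440 / 12.1 = 36.36 m/s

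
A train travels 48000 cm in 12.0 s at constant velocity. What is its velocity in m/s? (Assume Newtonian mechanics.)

d = 48000 cm × 0.01 = 480.0 m
v = d / t = 480.0 / 12.0 = 40.0 m/s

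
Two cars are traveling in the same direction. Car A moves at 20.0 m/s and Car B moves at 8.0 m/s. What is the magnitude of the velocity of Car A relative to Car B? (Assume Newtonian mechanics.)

v_rel = |v_A - v_B| = |20.0 - 8.0| = 12.0 m/s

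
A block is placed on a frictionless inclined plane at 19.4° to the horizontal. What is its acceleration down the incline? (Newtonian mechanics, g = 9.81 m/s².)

a = g sin(θ) = 9.81 × sin(19.4°) = 9.81 × 0.3322 = 3.26 m/s²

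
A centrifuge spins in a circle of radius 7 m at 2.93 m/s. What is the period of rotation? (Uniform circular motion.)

T = 2πr/v = 2π×7/2.93 = 15.01 s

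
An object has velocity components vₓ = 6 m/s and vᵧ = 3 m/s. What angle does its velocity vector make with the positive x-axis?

θ = arctan(vᵧ/vₓ) = arctan(3/6) = 26.57°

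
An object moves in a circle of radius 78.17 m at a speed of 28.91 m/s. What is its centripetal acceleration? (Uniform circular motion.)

a_c = v²/r = 28.91²/78.17 = 835.7881/78.17 = 10.69 m/s²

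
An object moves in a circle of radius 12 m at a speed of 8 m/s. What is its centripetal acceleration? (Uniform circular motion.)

a_c = v²/r = 8²/12 = 64/12 = 5.33 m/s²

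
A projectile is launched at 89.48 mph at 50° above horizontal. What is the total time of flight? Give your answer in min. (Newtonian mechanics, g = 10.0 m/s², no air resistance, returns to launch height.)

v₀ = 89.48 mph × 0.44704 = 40.0011 m/s
T = 2 × v₀ × sin(θ) / g = 2 × 40.0011 × sin(50°) / 10.0 = 2 × 40.0011 × 0.766044 / 10.0 = 6.12852 s
T = 6.12852 s / 60.0 = 0.1021 min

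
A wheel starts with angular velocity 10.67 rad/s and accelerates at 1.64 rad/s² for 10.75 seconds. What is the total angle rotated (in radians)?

θ = ω₀t + ½αt² = 10.67×10.75 + ½×1.64×10.75² = 209.46 rad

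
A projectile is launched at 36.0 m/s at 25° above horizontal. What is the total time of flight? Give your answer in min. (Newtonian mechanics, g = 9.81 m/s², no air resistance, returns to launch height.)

T = 2 × v₀ × sin(θ) / g = 2 × 36.0 × sin(25°) / 9.81 = 2 × 36.0 × 0.422618 / 9.81 = 3.10178 s
T = 3.10178 s / 60.0 = 0.0517 min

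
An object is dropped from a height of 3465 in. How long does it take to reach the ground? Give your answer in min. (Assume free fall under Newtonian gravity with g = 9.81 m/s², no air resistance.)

h = 3465 in × 0.0254 = 88.011 m
t = √(2h/g) = √(2 × 88.011 / 9.81) = 4.23593 s
t = 4.23593 s / 60.0 = 0.0706 min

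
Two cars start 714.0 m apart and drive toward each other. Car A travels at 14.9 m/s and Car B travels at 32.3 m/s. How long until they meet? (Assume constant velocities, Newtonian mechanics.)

Combined speed: v_combined = 14.9 + 32.3 = 47.2 m/s
Time to meet: t = d/v_combined = 714.0/47.2 = 15.13 s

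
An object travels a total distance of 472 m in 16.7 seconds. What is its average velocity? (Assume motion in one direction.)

v_avg = Δd / Δt = 472 / 16.7 = 28.26 m/s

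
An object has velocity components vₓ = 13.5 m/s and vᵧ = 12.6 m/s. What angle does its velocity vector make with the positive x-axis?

θ = arctan(vᵧ/vₓ) = arctan(12.6/13.5) = 43.03°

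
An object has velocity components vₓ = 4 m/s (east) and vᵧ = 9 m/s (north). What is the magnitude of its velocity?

|v| = √(vₓ² + vᵧ²) = √(4² + 9²) = √(97) = 9.85 m/s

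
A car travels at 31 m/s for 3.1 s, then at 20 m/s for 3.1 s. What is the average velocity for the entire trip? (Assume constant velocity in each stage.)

d₁ = v₁t₁ = 31 × 3.1 = 96.1 m
d₂ = v₂t₂ = 20 × 3.1 = 62.0 m
d_total = 158.1 m, t_total = 6.2 s
v_avg = d_total/t_total = 158.1/6.2 = 25.5 m/s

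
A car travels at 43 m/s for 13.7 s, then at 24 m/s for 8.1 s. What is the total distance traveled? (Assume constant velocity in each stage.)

d₁ = v₁t₁ = 43 × 13.7 = 589.1 m
d₂ = v₂t₂ = 24 × 8.1 = 194.4 m
d_total = 589.1 + 194.4 = 783.5 m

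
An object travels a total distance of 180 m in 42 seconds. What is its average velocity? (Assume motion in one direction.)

v_avg = Δd / Δt = 180 / 42 = 4.29 m/s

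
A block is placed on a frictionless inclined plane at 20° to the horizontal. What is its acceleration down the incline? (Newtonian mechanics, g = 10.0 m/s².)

a = g sin(θ) = 10.0 × sin(20°) = 10.0 × 0.342 = 3.42 m/s²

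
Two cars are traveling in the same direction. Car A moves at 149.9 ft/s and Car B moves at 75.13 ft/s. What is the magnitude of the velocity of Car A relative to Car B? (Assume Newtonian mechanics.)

v_rel = |v_A - v_B| = |149.9 - 75.13| = 74.77 ft/s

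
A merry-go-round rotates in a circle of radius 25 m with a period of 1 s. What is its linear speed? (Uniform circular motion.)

v = 2πr/T = 2π×25/1 = 157.08 m/s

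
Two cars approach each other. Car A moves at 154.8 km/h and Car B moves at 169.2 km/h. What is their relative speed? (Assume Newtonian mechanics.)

v_rel = v_A + v_B = 154.8 + 169.2 = 324.0 km/h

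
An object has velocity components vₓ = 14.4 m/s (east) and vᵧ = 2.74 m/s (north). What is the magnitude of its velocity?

|v| = √(vₓ² + vᵧ²) = √(14.4² + 2.74²) = √(214.8676) = 14.66 m/s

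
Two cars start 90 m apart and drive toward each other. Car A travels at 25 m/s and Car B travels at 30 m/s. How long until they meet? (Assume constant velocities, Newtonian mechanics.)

Combined speed: v_combined = 25 + 30 = 55 m/s
Time to meet: t = d/v_combined = 90/55 = 1.64 s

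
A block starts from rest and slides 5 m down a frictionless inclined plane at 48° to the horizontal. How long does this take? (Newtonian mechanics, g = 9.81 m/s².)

a = g sin(θ) = 9.81 × sin(48°) = 7.2903 m/s²
t = √(2d/a) = √(2 × 5 / 7.2903) = 1.17 s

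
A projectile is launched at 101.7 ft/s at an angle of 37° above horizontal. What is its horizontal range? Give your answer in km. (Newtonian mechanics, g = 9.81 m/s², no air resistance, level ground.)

v₀ = 101.7 ft/s × 0.3048 = 30.9982 m/s
R = v₀² × sin(2θ) / g = 30.9982² × sin(2 × 37°) / 9.81 = 960.888 × 0.961262 / 9.81 = 94.1555 m
R = 94.1555 m / 1000.0 = 0.09416 km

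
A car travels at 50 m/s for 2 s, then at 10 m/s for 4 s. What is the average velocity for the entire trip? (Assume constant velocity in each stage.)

d₁ = v₁t₁ = 50 × 2 = 100 m
d₂ = v₂t₂ = 10 × 4 = 40 m
d_total = 140 m, t_total = 6 s
v_avg = d_total/t_total = 140/6 = 23.33 m/s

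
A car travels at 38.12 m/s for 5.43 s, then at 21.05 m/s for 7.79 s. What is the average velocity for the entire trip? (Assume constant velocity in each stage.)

d₁ = v₁t₁ = 38.12 × 5.43 = 206.9916 m
d₂ = v₂t₂ = 21.05 × 7.79 = 163.9795 m
d_total = 370.9711 m, t_total = 13.22 s
v_avg = d_total/t_total = 370.9711/13.22 = 28.06 m/s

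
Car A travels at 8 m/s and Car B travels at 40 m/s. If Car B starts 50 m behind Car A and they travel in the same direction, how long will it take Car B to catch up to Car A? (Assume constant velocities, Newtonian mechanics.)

Relative speed: v_rel = 40 - 8 = 32 m/s
Time to catch: t = d₀/v_rel = 50/32 = 1.56 s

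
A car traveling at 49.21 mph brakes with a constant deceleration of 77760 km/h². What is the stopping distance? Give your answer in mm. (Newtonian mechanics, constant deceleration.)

v₀ = 49.21 mph × 0.44704 = 21.9988 m/s
a = 77760 km/h² × 7.716049382716049e-05 = 6.0 m/s²
d = v₀² / (2a) = 21.9988² / (2 × 6.0) = 483.947 / 12.0 = 40.3289 m
d = 40.3289 m / 0.001 = 40330 mm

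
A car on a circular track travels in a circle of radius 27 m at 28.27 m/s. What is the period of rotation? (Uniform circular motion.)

T = 2πr/v = 2π×27/28.27 = 6.0 s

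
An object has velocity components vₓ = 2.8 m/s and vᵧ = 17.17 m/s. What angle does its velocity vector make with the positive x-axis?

θ = arctan(vᵧ/vₓ) = arctan(17.17/2.8) = 80.74°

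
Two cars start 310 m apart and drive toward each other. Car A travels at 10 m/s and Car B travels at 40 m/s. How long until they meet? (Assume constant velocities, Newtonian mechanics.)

Combined speed: v_combined = 10 + 40 = 50 m/s
Time to meet: t = d/v_combined = 310/50 = 6.2 s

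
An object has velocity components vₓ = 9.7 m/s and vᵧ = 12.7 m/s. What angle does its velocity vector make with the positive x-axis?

θ = arctan(vᵧ/vₓ) = arctan(12.7/9.7) = 52.63°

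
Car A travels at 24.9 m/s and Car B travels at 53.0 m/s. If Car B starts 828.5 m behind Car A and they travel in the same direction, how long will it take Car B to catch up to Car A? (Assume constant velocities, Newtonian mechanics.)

Relative speed: v_rel = 53.0 - 24.9 = 28.1 m/s
Time to catch: t = d₀/v_rel = 828.5/28.1 = 29.48 s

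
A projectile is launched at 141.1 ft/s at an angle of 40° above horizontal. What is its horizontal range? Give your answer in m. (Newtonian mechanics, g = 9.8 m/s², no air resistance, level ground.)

v₀ = 141.1 ft/s × 0.3048 = 43.0073 m/s
R = v₀² × sin(2θ) / g = 43.0073² × sin(2 × 40°) / 9.8 = 1849.63 × 0.984808 / 9.8 = 185.9 m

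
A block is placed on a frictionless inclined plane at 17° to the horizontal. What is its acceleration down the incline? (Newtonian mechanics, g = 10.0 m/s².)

a = g sin(θ) = 10.0 × sin(17°) = 10.0 × 0.2924 = 2.92 m/s²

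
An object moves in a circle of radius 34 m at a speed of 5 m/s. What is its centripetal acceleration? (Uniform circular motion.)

a_c = v²/r = 5²/34 = 25/34 = 0.74 m/s²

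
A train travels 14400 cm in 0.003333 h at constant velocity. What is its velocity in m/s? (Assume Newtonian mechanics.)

d = 14400 cm × 0.01 = 144.0 m
t = 0.003333 h × 3600.0 = 11.9988 s
v = d / t = 144.0 / 11.9988 = 12.0 m/s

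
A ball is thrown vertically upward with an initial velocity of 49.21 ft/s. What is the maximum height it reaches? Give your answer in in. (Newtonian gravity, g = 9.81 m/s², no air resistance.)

v₀ = 49.21 ft/s × 0.3048 = 14.9992 m/s
h_max = v₀² / (2g) = 14.9992² / (2 × 9.81) = 224.976 / 19.62 = 11.4667 m
h_max = 11.4667 m / 0.0254 = 451.4 in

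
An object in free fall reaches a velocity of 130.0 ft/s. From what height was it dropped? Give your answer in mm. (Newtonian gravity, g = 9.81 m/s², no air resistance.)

v = 130.0 ft/s × 0.3048 = 39.624 m/s
h = v² / (2g) = 39.624² / (2 × 9.81) = 80.0235 m
h = 80.0235 m / 0.001 = 80020 mm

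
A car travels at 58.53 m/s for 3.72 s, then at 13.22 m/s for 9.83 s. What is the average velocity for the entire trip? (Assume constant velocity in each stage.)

d₁ = v₁t₁ = 58.53 × 3.72 = 217.7316 m
d₂ = v₂t₂ = 13.22 × 9.83 = 129.9526 m
d_total = 347.6842 m, t_total = 13.55 s
v_avg = d_total/t_total = 347.6842/13.55 = 25.66 m/s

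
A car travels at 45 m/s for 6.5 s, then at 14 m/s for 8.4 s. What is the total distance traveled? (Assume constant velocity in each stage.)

d₁ = v₁t₁ = 45 × 6.5 = 292.5 m
d₂ = v₂t₂ = 14 × 8.4 = 117.6 m
d_total = 292.5 + 117.6 = 410.1 m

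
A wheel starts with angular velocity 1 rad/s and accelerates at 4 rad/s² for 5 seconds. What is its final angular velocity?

ω = ω₀ + αt = 1 + 4 × 5 = 21 rad/s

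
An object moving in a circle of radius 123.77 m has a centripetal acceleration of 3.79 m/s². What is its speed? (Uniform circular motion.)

v = √(a_c × r) = √(3.79 × 123.77) = 21.66 m/s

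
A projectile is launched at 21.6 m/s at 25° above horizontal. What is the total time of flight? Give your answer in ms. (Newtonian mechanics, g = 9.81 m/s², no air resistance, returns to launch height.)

T = 2 × v₀ × sin(θ) / g = 2 × 21.6 × sin(25°) / 9.81 = 2 × 21.6 × 0.422618 / 9.81 = 1.86107 s
T = 1.86107 s / 0.001 = 1861 ms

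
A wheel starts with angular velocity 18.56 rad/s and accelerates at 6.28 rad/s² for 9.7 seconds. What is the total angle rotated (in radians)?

θ = ω₀t + ½αt² = 18.56×9.7 + ½×6.28×9.7² = 475.47 rad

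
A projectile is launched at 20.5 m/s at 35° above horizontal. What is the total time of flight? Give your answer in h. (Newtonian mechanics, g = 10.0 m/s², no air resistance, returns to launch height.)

T = 2 × v₀ × sin(θ) / g = 2 × 20.5 × sin(35°) / 10.0 = 2 × 20.5 × 0.573576 / 10.0 = 2.35166 s
T = 2.35166 s / 3600.0 = 0.0006532 h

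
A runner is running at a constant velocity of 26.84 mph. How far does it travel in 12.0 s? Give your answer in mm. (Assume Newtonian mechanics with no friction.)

v = 26.84 mph × 0.44704 = 11.9986 m/s
d = v × t = 11.9986 × 12.0 = 143.983 m
d = 143.983 m / 0.001 = 144000 mm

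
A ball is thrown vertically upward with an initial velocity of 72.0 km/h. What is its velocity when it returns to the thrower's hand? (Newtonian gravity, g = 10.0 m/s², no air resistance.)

By conservation of energy (no air resistance), the ball returns to the throw height with the same speed as launch, but directed downward.
|v_ground| = v₀ = 72.0 km/h
v_ground = 72.0 km/h (downward)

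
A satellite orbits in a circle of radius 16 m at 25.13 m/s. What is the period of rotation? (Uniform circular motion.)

T = 2πr/v = 2π×16/25.13 = 4.0 s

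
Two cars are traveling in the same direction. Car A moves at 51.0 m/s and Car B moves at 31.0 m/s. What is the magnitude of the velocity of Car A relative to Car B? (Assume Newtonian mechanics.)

v_rel = |v_A - v_B| = |51.0 - 31.0| = 20.0 m/s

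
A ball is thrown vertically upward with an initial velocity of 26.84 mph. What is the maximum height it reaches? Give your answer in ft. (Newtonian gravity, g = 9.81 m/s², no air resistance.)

v₀ = 26.84 mph × 0.44704 = 11.9986 m/s
h_max = v₀² / (2g) = 11.9986² / (2 × 9.81) = 143.966 / 19.62 = 7.33772 m
h_max = 7.33772 m / 0.3048 = 24.07 ft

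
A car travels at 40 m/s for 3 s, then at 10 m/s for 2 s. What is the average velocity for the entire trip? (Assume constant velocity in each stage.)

d₁ = v₁t₁ = 40 × 3 = 120 m
d₂ = v₂t₂ = 10 × 2 = 20 m
d_total = 140 m, t_total = 5 s
v_avg = d_total/t_total = 140/5 = 28.0 m/s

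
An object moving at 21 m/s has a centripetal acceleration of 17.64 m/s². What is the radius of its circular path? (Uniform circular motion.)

r = v²/a_c = 21²/17.64 = 25.0 m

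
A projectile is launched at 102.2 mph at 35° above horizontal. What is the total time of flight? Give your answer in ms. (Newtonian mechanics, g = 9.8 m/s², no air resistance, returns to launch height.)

v₀ = 102.2 mph × 0.44704 = 45.6875 m/s
T = 2 × v₀ × sin(θ) / g = 2 × 45.6875 × sin(35°) / 9.8 = 2 × 45.6875 × 0.573576 / 9.8 = 5.34801 s
T = 5.34801 s / 0.001 = 5348 ms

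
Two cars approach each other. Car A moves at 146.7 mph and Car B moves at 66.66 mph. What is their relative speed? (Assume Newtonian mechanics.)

v_rel = v_A + v_B = 146.7 + 66.66 = 213.36 mph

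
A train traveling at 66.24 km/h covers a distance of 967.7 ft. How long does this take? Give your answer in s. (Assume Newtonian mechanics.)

d = 967.7 ft × 0.3048 = 294.955 m
v = 66.24 km/h × 0.2777777777777778 = 18.4 m/s
t = d / v = 294.955 / 18.4 = 16.03 s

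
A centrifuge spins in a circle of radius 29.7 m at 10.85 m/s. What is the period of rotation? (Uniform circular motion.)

T = 2πr/v = 2π×29.7/10.85 = 17.2 s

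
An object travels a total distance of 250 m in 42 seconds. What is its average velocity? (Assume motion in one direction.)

v_avg = Δd / Δt = 250 / 42 = 5.95 m/s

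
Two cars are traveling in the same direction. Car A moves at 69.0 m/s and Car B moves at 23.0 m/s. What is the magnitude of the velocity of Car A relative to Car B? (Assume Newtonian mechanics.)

v_rel = |v_A - v_B| = |69.0 - 23.0| = 46.0 m/s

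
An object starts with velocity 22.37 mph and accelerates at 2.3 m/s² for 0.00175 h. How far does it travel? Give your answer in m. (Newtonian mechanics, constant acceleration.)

v₀ = 22.37 mph × 0.44704 = 10.0003 m/s
t = 0.00175 h × 3600.0 = 6.3 s
d = v₀ × t + ½ × a × t² = 10.0003 × 6.3 + 0.5 × 2.3 × 6.3² = 108.6 m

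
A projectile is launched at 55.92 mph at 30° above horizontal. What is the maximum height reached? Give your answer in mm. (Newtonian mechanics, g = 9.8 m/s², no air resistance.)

v₀ = 55.92 mph × 0.44704 = 24.9985 m/s
H = v₀² × sin²(θ) / (2g) = 24.9985² × sin(30°)² / (2 × 9.8) = 624.925 × 0.25 / 19.6 = 7.97098 m
H = 7.97098 m / 0.001 = 7971 mm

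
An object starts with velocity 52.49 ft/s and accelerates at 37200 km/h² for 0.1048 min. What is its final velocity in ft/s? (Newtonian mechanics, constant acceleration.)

v₀ = 52.49 ft/s × 0.3048 = 15.999 m/s
a = 37200 km/h² × 7.716049382716049e-05 = 2.87037 m/s²
t = 0.1048 min × 60.0 = 6.288 s
v = v₀ + a × t = 15.999 + 2.87037 × 6.288 = 34.0479 m/s
v = 34.0479 m/s / 0.3048 = 111.7 ft/s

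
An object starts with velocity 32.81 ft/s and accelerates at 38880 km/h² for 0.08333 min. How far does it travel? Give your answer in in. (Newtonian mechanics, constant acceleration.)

v₀ = 32.81 ft/s × 0.3048 = 10.0005 m/s
a = 38880 km/h² × 7.716049382716049e-05 = 3.0 m/s²
t = 0.08333 min × 60.0 = 4.9998 s
d = v₀ × t + ½ × a × t² = 10.0005 × 4.9998 + 0.5 × 3.0 × 4.9998² = 87.4975 m
d = 87.4975 m / 0.0254 = 3445 in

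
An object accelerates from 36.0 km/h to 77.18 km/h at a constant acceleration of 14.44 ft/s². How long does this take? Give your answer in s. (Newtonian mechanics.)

v₀ = 36.0 km/h × 0.2777777777777778 = 10.0 m/s
v = 77.18 km/h × 0.2777777777777778 = 21.4389 m/s
a = 14.44 ft/s² × 0.3048 = 4.40131 m/s²
t = (v - v₀) / a = (21.4389 - 10.0) / 4.40131 = 2.599 s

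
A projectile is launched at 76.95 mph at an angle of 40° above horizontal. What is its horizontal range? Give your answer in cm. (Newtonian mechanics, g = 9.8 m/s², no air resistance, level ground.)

v₀ = 76.95 mph × 0.44704 = 34.3997 m/s
R = v₀² × sin(2θ) / g = 34.3997² × sin(2 × 40°) / 9.8 = 1183.34 × 0.984808 / 9.8 = 118.915 m
R = 118.915 m / 0.01 = 11890 cm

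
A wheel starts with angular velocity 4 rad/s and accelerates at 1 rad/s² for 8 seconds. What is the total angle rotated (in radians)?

θ = ω₀t + ½αt² = 4×8 + ½×1×8² = 64.0 rad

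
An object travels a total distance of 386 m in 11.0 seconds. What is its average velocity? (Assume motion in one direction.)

v_avg = Δd / Δt = 386 / 11.0 = 35.09 m/s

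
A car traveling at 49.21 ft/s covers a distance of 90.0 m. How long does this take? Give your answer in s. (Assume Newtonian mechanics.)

v = 49.21 ft/s × 0.3048 = 14.9992 m/s
t = d / v = 90.0 / 14.9992 = 6.0 s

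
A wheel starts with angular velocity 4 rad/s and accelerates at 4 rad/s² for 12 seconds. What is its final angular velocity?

ω = ω₀ + αt = 4 + 4 × 12 = 52 rad/s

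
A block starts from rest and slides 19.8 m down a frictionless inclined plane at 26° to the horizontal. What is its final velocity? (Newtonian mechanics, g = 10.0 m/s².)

a = g sin(θ) = 10.0 × sin(26°) = 4.3837 m/s²
v = √(2ad) = √(2 × 4.3837 × 19.8) = 13.18 m/s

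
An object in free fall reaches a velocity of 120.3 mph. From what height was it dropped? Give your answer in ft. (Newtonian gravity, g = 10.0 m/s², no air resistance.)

v = 120.3 mph × 0.44704 = 53.7789 m/s
h = v² / (2g) = 53.7789² / (2 × 10.0) = 144.609 m
h = 144.609 m / 0.3048 = 474.4 ft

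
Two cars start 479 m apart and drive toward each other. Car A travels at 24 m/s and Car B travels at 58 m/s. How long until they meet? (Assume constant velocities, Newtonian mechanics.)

Combined speed: v_combined = 24 + 58 = 82 m/s
Time to meet: t = d/v_combined = 479/82 = 5.84 s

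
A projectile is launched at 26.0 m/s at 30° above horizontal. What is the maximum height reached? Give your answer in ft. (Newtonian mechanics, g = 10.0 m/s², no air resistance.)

H = v₀² × sin²(θ) / (2g) = 26.0² × sin(30°)² / (2 × 10.0) = 676.0 × 0.25 / 20.0 = 8.45 m
H = 8.45 m / 0.3048 = 27.72 ft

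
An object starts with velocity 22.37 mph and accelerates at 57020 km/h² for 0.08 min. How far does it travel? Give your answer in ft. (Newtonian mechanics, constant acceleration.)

v₀ = 22.37 mph × 0.44704 = 10.0003 m/s
a = 57020 km/h² × 7.716049382716049e-05 = 4.39969 m/s²
t = 0.08 min × 60.0 = 4.8 s
d = v₀ × t + ½ × a × t² = 10.0003 × 4.8 + 0.5 × 4.39969 × 4.8² = 98.6859 m
d = 98.6859 m / 0.3048 = 323.8 ft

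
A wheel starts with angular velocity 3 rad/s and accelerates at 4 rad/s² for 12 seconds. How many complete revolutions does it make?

θ = ω₀t + ½αt² = 3×12 + ½×4×12² = 324.0 rad
Total revolutions = θ/(2π) = 324.0/(2π) = 51.57
Complete revolutions = ⌊51.57⌋ = 51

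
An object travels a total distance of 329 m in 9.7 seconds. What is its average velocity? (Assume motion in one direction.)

v_avg = Δd / Δt = 329 / 9.7 = 33.92 m/s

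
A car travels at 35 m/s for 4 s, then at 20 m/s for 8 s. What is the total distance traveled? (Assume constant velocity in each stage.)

d₁ = v₁t₁ = 35 × 4 = 140 m
d₂ = v₂t₂ = 20 × 8 = 160 m
d_total = 140 + 160 = 300 m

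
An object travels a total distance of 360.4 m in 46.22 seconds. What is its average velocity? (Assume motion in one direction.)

v_avg = Δd / Δt = 360.4 / 46.22 = 7.8 m/s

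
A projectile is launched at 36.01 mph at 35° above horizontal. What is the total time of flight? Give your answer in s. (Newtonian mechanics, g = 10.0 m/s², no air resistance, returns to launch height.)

v₀ = 36.01 mph × 0.44704 = 16.0979 m/s
T = 2 × v₀ × sin(θ) / g = 2 × 16.0979 × sin(35°) / 10.0 = 2 × 16.0979 × 0.573576 / 10.0 = 1.847 s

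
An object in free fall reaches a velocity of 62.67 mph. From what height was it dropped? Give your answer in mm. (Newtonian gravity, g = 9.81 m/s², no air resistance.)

v = 62.67 mph × 0.44704 = 28.016 m/s
h = v² / (2g) = 28.016² / (2 × 9.81) = 40.0049 m
h = 40.0049 m / 0.001 = 40000 mm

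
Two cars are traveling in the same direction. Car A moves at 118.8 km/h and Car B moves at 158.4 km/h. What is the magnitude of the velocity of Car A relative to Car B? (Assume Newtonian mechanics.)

v_rel = |v_A - v_B| = |118.8 - 158.4| = 39.6 km/h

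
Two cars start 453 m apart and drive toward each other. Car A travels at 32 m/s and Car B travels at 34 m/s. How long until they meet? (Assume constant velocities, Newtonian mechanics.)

Combined speed: v_combined = 32 + 34 = 66 m/s
Time to meet: t = d/v_combined = 453/66 = 6.86 s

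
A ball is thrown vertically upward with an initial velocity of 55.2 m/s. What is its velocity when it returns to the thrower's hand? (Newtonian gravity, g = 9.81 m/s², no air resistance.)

By conservation of energy (no air resistance), the ball returns to the throw height with the same speed as launch, but directed downward.
|v_ground| = v₀ = 55.2 m/s
v_ground = 55.2 m/s (downward)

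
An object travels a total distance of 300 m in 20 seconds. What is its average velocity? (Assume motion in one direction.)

v_avg = Δd / Δt = 300 / 20 = 15.0 m/s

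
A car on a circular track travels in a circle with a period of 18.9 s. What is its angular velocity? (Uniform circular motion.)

ω = 2π/T = 2π/18.9 = 0.3324 rad/s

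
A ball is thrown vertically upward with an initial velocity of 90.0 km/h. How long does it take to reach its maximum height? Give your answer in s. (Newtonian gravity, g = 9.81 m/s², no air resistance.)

v₀ = 90.0 km/h × 0.2777777777777778 = 25.0 m/s
t_up = v₀ / g = 25.0 / 9.81 = 2.548 s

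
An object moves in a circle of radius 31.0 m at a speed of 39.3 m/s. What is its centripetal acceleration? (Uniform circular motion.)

a_c = v²/r = 39.3²/31.0 = 1544.49/31.0 = 49.82 m/s²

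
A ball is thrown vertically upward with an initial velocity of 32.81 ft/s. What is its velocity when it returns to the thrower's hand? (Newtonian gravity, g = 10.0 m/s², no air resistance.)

By conservation of energy (no air resistance), the ball returns to the throw height with the same speed as launch, but directed downward.
|v_ground| = v₀ = 32.81 ft/s
v_ground = 32.81 ft/s (downward)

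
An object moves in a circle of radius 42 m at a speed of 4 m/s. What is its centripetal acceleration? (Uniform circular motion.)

a_c = v²/r = 4²/42 = 16/42 = 0.38 m/s²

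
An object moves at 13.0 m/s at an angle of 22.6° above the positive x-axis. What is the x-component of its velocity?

vₓ = v cos(θ) = 13.0 × cos(22.6°) = 12.0 m/s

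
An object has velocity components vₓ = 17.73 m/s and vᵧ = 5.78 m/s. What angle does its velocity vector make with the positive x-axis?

θ = arctan(vᵧ/vₓ) = arctan(5.78/17.73) = 18.06°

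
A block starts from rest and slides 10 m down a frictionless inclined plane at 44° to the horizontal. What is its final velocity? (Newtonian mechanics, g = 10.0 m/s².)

a = g sin(θ) = 10.0 × sin(44°) = 6.9466 m/s²
v = √(2ad) = √(2 × 6.9466 × 10) = 11.79 m/s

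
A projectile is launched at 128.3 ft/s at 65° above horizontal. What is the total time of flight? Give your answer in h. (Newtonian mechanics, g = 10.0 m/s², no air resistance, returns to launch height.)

v₀ = 128.3 ft/s × 0.3048 = 39.1058 m/s
T = 2 × v₀ × sin(θ) / g = 2 × 39.1058 × sin(65°) / 10.0 = 2 × 39.1058 × 0.906308 / 10.0 = 7.08838 s
T = 7.08838 s / 3600.0 = 0.001969 h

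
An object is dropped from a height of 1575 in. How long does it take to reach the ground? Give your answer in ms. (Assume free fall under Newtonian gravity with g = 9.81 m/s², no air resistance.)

h = 1575 in × 0.0254 = 40.005 m
t = √(2h/g) = √(2 × 40.005 / 9.81) = 2.85586 s
t = 2.85586 s / 0.001 = 2856 ms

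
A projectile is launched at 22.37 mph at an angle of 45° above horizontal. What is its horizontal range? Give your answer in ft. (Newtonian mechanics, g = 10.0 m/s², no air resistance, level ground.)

v₀ = 22.37 mph × 0.44704 = 10.0003 m/s
R = v₀² × sin(2θ) / g = 10.0003² × sin(2 × 45°) / 10.0 = 100.006 × 1.0 / 10.0 = 10.0006 m
R = 10.0006 m / 0.3048 = 32.81 ft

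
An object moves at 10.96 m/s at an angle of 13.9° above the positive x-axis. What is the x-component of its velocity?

vₓ = v cos(θ) = 10.96 × cos(13.9°) = 10.64 m/s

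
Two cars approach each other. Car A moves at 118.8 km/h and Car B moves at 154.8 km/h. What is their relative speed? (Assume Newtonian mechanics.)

v_rel = v_A + v_B = 118.8 + 154.8 = 273.6 km/h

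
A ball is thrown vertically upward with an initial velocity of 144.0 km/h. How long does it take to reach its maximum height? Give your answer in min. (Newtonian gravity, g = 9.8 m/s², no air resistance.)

v₀ = 144.0 km/h × 0.2777777777777778 = 40.0 m/s
t_up = v₀ / g = 40.0 / 9.8 = 4.08163 s
t_up = 4.08163 s / 60.0 = 0.06803 min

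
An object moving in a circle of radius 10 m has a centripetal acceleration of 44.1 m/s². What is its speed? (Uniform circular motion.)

v = √(a_c × r) = √(44.1 × 10) = 21.0 m/s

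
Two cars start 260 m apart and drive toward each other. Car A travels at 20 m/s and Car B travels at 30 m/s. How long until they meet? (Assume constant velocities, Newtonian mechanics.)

Combined speed: v_combined = 20 + 30 = 50 m/s
Time to meet: t = d/v_combined = 260/50 = 5.2 s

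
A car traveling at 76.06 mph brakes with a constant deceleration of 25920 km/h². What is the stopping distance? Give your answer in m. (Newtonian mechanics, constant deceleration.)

v₀ = 76.06 mph × 0.44704 = 34.0019 m/s
a = 25920 km/h² × 7.716049382716049e-05 = 2.0 m/s²
d = v₀² / (2a) = 34.0019² / (2 × 2.0) = 1156.13 / 4.0 = 289.0 m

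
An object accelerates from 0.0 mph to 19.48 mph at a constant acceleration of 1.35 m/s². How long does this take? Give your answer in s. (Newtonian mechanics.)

v₀ = 0.0 mph × 0.44704 = 0.0 m/s
v = 19.48 mph × 0.44704 = 8.70834 m/s
t = (v - v₀) / a = (8.70834 - 0.0) / 1.35 = 6.451 s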